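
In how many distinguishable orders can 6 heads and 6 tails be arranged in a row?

924

Choose positions for the heads: C(12,6) = 924.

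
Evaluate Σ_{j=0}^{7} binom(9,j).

502

1 + 9 + 36 + 84 + 126 + 126 + 84 + 36 = 502.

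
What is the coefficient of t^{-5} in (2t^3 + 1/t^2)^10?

960

General term: C(10,j)·(2t^3)^j·(1/t^2)^(10-j), with t-exponent 3j − 2(10−j) = 5j − 20.
Set 5j − 20 = -5: j = 3.
C(10,3) = 120; 2^3 = 8; 1^7 = 1.
Coefficient = 120 · 8 · 1 = 960.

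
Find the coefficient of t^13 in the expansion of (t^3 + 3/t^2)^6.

18

General term: C(6,j)·(t^3)^j·(3/t^2)^(6-j), with t-exponent 3j − 2(6−j) = 5j − 12.
Set 5j − 12 = 13: j = 5.
C(6,5) = 6; 1^5 = 1; 3^1 = 3.
Coefficient = 6 · 1 · 3 = 18.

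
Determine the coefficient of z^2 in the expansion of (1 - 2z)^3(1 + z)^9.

Coefficient of z^2 = Σ_{j} C(3,j)·(-2)^j·C(9,2-j)·1^(2-j) for j from 0 to 2.
= 36 + (-54) + 12 = -6.

-6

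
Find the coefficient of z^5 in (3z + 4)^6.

The general term is C(6,j)·(3z)^j·(4)^(6-j); the z^5 term has j = 5.
C(6,5) = 6.
Coefficient = C(6,5) · 3^5 · 4^1 = 6 · 243 · 4 = 5832.

5832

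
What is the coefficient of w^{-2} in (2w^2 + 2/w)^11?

337920

General term: C(11,j)·(2w^2)^j·(2/w)^(11-j), with w-exponent 2j − 1(11−j) = 3j − 11.
Set 3j − 11 = -2: j = 3.
C(11,3) = 165; 2^3 = 8; 2^8 = 256.
Coefficient = 165 · 8 · 256 = 337920.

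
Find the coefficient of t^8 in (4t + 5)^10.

The general term is C(10,j)·(4t)^j·(5)^(10-j); the t^8 term has j = 8.
C(10,8) = 45.
Coefficient = C(10,8) · 4^8 · 5^2 = 45 · 65536 · 25 = 73728000.

73728000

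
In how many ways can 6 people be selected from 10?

210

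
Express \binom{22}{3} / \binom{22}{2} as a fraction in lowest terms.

C(n,k+1)/C(n,k) = (n−k)/(k+1) = (22−2)/(2+1) = 20/3.

20/3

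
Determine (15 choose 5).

3003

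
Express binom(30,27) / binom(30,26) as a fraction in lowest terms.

C(n,k+1)/C(n,k) = (n−k)/(k+1) = (30−26)/(26+1) = 4/27.

4/27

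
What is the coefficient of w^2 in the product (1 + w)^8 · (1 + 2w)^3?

Coefficient of w^2 = Σ_{j} C(8,j)·1^j·C(3,2-j)·2^(2-j) for j from 0 to 2.
= 12 + 48 + 28 = 88.

88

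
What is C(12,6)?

924

C(12,6) = (12·11·10·9·8·7) / 6! = 665280 / 720 = 924.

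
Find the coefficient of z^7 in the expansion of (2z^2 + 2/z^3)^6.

General term: C(6,j)·(2z^2)^j·(2/z^3)^(6-j), with z-exponent 2j − 3(6−j) = 5j − 18.
Set 5j − 18 = 7: j = 5.
C(6,5) = 6; 2^5 = 32; 2^1 = 2.
Coefficient = 6 · 32 · 2 = 384.

384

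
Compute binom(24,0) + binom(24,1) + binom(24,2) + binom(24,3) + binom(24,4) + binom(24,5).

1 + 24 + 276 + 2024 + 10626 + 42504 = 55455.

55455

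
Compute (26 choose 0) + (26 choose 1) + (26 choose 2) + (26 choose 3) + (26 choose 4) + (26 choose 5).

1 + 26 + 325 + 2600 + 14950 + 65780 = 83682.

83682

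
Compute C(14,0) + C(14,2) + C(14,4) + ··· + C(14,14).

Even-j terms of row 14 sum to 2^13 = 8192.

8192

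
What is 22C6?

C(22,6) = (22·21·20·19·18·17) / 6! = 53721360 / 720 = 74613.

74613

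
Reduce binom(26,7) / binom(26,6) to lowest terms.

20/7

C(n,k+1)/C(n,k) = (n−k)/(k+1) = (26−6)/(6+1) = 20/7.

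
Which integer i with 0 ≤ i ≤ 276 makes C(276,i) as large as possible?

138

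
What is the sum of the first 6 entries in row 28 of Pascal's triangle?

1 + 28 + 378 + 3276 + 20475 + 98280 = 122438.

122438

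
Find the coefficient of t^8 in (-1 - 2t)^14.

768768

The general term is C(14,j)·(-1)^j·(-2t)^(14-j); the t^8 term has j = 6.
C(14,6) = 3003.
Coefficient = C(14,6) · (-2)^8 = 3003 · 256 = 768768.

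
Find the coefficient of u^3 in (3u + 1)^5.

The general term is C(5,j)·(3u)^j·(1)^(5-j); the u^3 term has j = 3.
C(5,3) = 10.
Coefficient = C(5,3) · 3^3 = 10 · 27 = 270.

270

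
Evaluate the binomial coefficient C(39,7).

C(39,7) = (39·38·37·36·35·34·33) / 7! = 77519922480 / 5040 = 15380937.

15380937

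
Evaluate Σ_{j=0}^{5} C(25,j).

68406

1 + 25 + 300 + 2300 + 12650 + 53130 = 68406.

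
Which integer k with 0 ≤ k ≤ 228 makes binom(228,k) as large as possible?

C(228,k) is maximized at k = 228/2 = 114.

114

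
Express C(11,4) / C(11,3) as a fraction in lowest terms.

2

C(n,k+1)/C(n,k) = (n−k)/(k+1) = (11−3)/(3+1) = 8/4 = 2.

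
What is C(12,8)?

495

C(12,8) = C(12,4) by symmetry.
C(12,4) = (12·11·10·9) / 4! = 11880 / 24 = 495.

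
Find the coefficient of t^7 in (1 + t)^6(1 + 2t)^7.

28814

Coefficient of t^7 = Σ_{j} C(6,j)·1^j·C(7,7-j)·2^(7-j) for j from 0 to 6.
= 128 + 2688 + 10080 + 11200 + 4200 + 504 + 14 = 28814.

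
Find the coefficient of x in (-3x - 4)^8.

393216

The general term is C(8,j)·(-3x)^j·(-4)^(8-j); the x^1 term has j = 1.
C(8,1) = 8.
Coefficient = C(8,1) · (-3)^1 · (-4)^7 = 8 · (-3) · (-16384) = 393216.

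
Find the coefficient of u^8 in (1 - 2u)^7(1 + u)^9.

369

Coefficient of u^8 = Σ_{j} C(7,j)·(-2)^j·C(9,8-j)·1^(8-j) for j from 0 to 7.
= 9 + (-504) + 7056 + (-35280) + 70560 + (-56448) + 16128 + (-1152) = 369.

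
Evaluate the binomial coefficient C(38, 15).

15471286560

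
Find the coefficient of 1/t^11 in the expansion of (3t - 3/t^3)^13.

2735858268

General term: C(13,j)·(3t)^j·(-3/t^3)^(13-j), with t-exponent 1j − 3(13−j) = 4j − 39.
Set 4j − 39 = -11: j = 7.
C(13,7) = 1716; 3^7 = 2187; (-3)^6 = 729.
Coefficient = 1716 · 2187 · 729 = 2735858268.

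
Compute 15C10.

3003

C(15,10) = C(15,5) by symmetry.
C(15,5) = (15·14·13·12·11) / 5! = 360360 / 120 = 3003.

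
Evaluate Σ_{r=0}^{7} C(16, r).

26333

1 + 16 + 120 + 560 + 1820 + 4368 + 8008 + 11440 = 26333.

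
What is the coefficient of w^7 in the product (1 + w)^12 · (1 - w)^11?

Coefficient of w^7 = Σ_{j} C(12,j)·1^j·C(11,7-j)·(-1)^(7-j) for j from 0 to 7.
= (-330) + 5544 + (-30492) + 72600 + (-81675) + 43560 + (-10164) + 792 = -165.

-165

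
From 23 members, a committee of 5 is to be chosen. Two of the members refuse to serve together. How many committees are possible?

32319

All 5-subsets: C(23,5) = 33649. Those containing both fixed elements: C(21,3) = 1330.
33649 − 1330 = 32319.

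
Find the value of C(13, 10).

C(13,10) = C(13,3) by symmetry.
C(13,3) = (13·12·11) / 3! = 1716 / 6 = 286.

286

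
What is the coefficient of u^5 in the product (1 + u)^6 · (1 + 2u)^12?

Coefficient of u^5 = Σ_{j} C(6,j)·1^j·C(12,5-j)·2^(5-j) for j from 0 to 5.
= 25344 + 47520 + 26400 + 5280 + 360 + 6 = 104910.

104910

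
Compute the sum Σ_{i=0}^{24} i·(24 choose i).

Differentiating (1+x)^24 and setting x=1: Σ i·C(24,i) = 24·2^23 = 201326592.

201326592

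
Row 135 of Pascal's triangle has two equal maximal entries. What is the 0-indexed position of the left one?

67

For odd n = 135, C(135,i) peaks at i = (n−1)/2 and (n+1)/2; the lesser is 67.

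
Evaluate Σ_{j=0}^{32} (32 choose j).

4294967296

Setting x = 1 in (1+x)^32 gives Σ C(32,j) = 2^32 = 4294967296.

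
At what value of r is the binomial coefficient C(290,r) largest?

145

C(290,r) is maximized at r = 290/2 = 145.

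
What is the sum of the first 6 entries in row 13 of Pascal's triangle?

2380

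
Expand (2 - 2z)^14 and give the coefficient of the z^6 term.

The general term is C(14,j)·(2)^j·(-2z)^(14-j); the z^6 term has j = 8.
C(14,8) = 3003.
Coefficient = C(14,8) · 2^8 · (-2)^6 = 3003 · 256 · 64 = 49201152.

49201152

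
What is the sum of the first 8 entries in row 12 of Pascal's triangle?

3302

1 + 12 + 66 + 220 + 495 + 792 + 924 + 792 = 3302.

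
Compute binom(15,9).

5005

C(15,9) = C(15,6) by symmetry.
C(15,6) = (15·14·13·12·11·10) / 6! = 3603600 / 720 = 5005.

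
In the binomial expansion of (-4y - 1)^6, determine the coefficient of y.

24

The general term is C(6,j)·(-4y)^j·(-1)^(6-j); the y^1 term has j = 1.
C(6,1) = 6.
Coefficient = C(6,1) · (-4)^1 · (-1)^5 = 6 · (-4) · (-1) = 24.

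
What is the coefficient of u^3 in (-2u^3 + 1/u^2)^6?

General term: C(6,j)·(-2u^3)^j·(1/u^2)^(6-j), with u-exponent 3j − 2(6−j) = 5j − 12.
Set 5j − 12 = 3: j = 3.
C(6,3) = 20; (-2)^3 = -8; 1^3 = 1.
Coefficient = 20 · (-8) · 1 = -160.

-160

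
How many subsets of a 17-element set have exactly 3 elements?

Choose the 3 positions: C(17,3) = 680.

680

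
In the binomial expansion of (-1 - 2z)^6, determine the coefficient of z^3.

The general term is C(6,j)·(-1)^j·(-2z)^(6-j); the z^3 term has j = 3.
C(6,3) = 20.
Coefficient = C(6,3) · (-1)^3 · (-2)^3 = 20 · (-1) · (-8) = 160.

160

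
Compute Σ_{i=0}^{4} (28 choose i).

1 + 28 + 378 + 3276 + 20475 = 24158.

24158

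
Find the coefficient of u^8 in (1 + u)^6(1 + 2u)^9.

225648

Coefficient of u^8 = Σ_{j} C(6,j)·1^j·C(9,8-j)·2^(8-j) for j from 0 to 6.
= 2304 + 27648 + 80640 + 80640 + 30240 + 4032 + 144 = 225648.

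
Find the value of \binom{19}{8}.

75582

C(19,8) = (19·18·17·16·15·14·13·12) / 8! = 3047466240 / 40320 = 75582.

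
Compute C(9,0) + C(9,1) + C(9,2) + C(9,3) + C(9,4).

1 + 9 + 36 + 84 + 126 = 256.

256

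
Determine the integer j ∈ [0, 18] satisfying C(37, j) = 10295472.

7

C(37,j) increases on 0 ≤ j ≤ 18. C(37,6) = 2324784 and C(37,7) = 10295472, so j = 7.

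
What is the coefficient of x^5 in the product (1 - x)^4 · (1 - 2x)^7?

Coefficient of x^5 = Σ_{j} C(4,j)·(-1)^j·C(7,5-j)·(-2)^(5-j) for j from 0 to 4.
= (-672) + (-2240) + (-1680) + (-336) + (-14) = -4942.

-4942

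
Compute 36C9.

94143280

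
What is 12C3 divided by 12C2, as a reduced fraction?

10/3

C(n,k+1)/C(n,k) = (n−k)/(k+1) = (12−2)/(2+1) = 10/3.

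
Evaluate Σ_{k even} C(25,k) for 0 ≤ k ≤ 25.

16777216

Even-k terms of row 25 sum to 2^24 = 16777216.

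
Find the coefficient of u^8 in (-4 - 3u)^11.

-69284160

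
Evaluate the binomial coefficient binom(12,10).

C(12,10) = C(12,2) by symmetry.
C(12,2) = (12·11) / 2! = 132 / 2 = 66.

66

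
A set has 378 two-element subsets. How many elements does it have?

n(n−1)/2 = 378 ⇒ n(n−1) = 756. Since 28·27 = 756, n = 28.

28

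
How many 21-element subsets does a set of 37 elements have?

12875774670

C(37,21) = C(37,16) by symmetry.
C(37,16) = (37·36·35·34·33·32·31·30·29·28·27·26·25·24·23·22) / 16! = 269397128065642536960000 / 20922789888000 = 12875774670.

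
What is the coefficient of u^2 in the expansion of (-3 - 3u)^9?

-708588

The general term is C(9,j)·(-3)^j·(-3u)^(9-j); the u^2 term has j = 7.
C(9,7) = 36.
Coefficient = C(9,7) · (-3)^7 · (-3)^2 = 36 · (-2187) · 9 = -708588.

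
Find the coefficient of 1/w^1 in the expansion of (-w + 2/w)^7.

General term: C(7,j)·(-w)^j·(2/w)^(7-j), with w-exponent 1j − 1(7−j) = 2j − 7.
Set 2j − 7 = -1: j = 3.
C(7,3) = 35; (-1)^3 = -1; 2^4 = 16.
Coefficient = 35 · (-1) · 16 = -560.

-560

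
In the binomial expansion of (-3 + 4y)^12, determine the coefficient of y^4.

831409920

The general term is C(12,j)·(-3)^j·(4y)^(12-j); the y^4 term has j = 8.
C(12,8) = 495.
Coefficient = C(12,8) · (-3)^8 · 4^4 = 495 · 6561 · 256 = 831409920.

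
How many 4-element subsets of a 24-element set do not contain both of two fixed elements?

10395

All 4-subsets: C(24,4) = 10626. Those containing both fixed elements: C(22,2) = 231.
10626 − 231 = 10395.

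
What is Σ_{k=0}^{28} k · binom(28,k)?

3758096384

Differentiating (1+x)^28 and setting x=1: Σ k·C(28,k) = 28·2^27 = 3758096384.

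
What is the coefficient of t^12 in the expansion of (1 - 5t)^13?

The general term is C(13,j)·(1)^j·(-5t)^(13-j); the t^12 term has j = 1.
C(13,1) = 13.
Coefficient = C(13,1) · (-5)^12 = 13 · 244140625 = 3173828125.

3173828125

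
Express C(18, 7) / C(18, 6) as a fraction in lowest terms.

12/7

C(n,k+1)/C(n,k) = (n−k)/(k+1) = (18−6)/(6+1) = 12/7.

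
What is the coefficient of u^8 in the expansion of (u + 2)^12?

7920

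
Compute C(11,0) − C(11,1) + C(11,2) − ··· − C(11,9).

-10

The partial alternating sum Σ_{k=0}^{9} (−1)^k C(11,k) = (−1)^9 C(10,9) = -10.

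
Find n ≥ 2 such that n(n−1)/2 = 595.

n(n−1)/2 = 595 ⇒ n(n−1) = 1190. Since 35·34 = 1190, n = 35.

35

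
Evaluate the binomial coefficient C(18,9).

C(18,9) = (18·17·16·15·14·13·12·11·10) / 9! = 17643225600 / 362880 = 48620.

48620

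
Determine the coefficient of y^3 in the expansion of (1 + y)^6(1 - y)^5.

Coefficient of y^3 = Σ_{j} C(6,j)·1^j·C(5,3-j)·(-1)^(3-j) for j from 0 to 3.
= (-10) + 60 + (-75) + 20 = -5.

-5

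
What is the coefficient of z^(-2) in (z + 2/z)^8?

General term: C(8,j)·(z)^j·(2/z)^(8-j), with z-exponent 1j − 1(8−j) = 2j − 8.
Set 2j − 8 = -2: j = 3.
C(8,3) = 56; 1^3 = 1; 2^5 = 32.
Coefficient = 56 · 1 · 32 = 1792.

1792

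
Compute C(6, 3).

20

C(6,3) = (6·5·4) / 3! = 120 / 6 = 20.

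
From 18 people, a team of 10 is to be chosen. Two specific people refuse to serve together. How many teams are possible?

30888

All 10-subsets: C(18,10) = 43758. Those containing both fixed elements: C(16,8) = 12870.
43758 − 12870 = 30888.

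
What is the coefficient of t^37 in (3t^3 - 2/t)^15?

General term: C(15,j)·(3t^3)^j·(-2/t)^(15-j), with t-exponent 3j − 1(15−j) = 4j − 15.
Set 4j − 15 = 37: j = 13.
C(15,13) = 105; 3^13 = 1594323; (-2)^2 = 4.
Coefficient = 105 · 1594323 · 4 = 669615660.

669615660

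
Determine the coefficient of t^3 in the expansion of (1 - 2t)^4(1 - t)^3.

-129

Coefficient of t^3 = Σ_{j} C(4,j)·(-2)^j·C(3,3-j)·(-1)^(3-j) for j from 0 to 3.
= (-1) + (-24) + (-72) + (-32) = -129.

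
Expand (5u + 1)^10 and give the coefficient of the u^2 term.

1125

The general term is C(10,j)·(5u)^j·(1)^(10-j); the u^2 term has j = 2.
C(10,2) = 45.
Coefficient = C(10,2) · 5^2 = 45 · 25 = 1125.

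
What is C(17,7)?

C(17,7) = (17·16·15·14·13·12·11) / 7! = 98017920 / 5040 = 19448.

19448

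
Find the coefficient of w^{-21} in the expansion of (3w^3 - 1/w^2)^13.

39

General term: C(13,j)·(3w^3)^j·(-1/w^2)^(13-j), with w-exponent 3j − 2(13−j) = 5j − 26.
Set 5j − 26 = -21: j = 1.
C(13,1) = 13; 3^1 = 3; (-1)^12 = 1.
Coefficient = 13 · 3 · 1 = 39.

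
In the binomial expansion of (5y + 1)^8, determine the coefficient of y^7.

The general term is C(8,j)·(5y)^j·(1)^(8-j); the y^7 term has j = 7.
C(8,7) = 8.
Coefficient = C(8,7) · 5^7 = 8 · 78125 = 625000.

625000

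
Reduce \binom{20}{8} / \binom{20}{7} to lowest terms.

13/8

C(n,k+1)/C(n,k) = (n−k)/(k+1) = (20−7)/(7+1) = 13/8.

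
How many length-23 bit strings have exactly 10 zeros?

1144066

Choose the 10 positions: C(23,10) = 1144066.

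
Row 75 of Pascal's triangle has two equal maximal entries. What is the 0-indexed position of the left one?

37

For odd n = 75, C(75,k) peaks at k = (n−1)/2 and (n+1)/2; the smaller is 37.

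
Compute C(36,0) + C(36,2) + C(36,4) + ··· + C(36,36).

34359738368

Half of (1+1)^36 + (1−1)^36 gives the even-index sum: 2^35 = 34359738368.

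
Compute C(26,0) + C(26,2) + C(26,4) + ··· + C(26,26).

Even-r terms of row 26 sum to 2^25 = 33554432.

33554432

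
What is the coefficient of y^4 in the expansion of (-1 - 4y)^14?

256256

The general term is C(14,j)·(-1)^j·(-4y)^(14-j); the y^4 term has j = 10.
C(14,10) = 1001.
Coefficient = C(14,10) · (-4)^4 = 1001 · 256 = 256256.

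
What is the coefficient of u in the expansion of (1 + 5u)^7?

The general term is C(7,j)·(1)^j·(5u)^(7-j); the u^1 term has j = 6.
C(7,6) = 7.
Coefficient = C(7,6) · 5^1 = 7 · 5 = 35.

35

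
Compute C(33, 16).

1166803110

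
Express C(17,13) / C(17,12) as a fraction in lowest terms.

5/13

C(n,k+1)/C(n,k) = (n−k)/(k+1) = (17−12)/(12+1) = 5/13.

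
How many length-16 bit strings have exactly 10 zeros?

Choose the 10 positions: C(16,10) = 8008.

8008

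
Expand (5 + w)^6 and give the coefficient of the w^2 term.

9375

The general term is C(6,j)·(5)^j·(w)^(6-j); the w^2 term has j = 4.
C(6,4) = 15.
Coefficient = C(6,4) · 5^4 = 15 · 625 = 9375.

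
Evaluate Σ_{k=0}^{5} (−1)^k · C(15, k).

The partial alternating sum Σ_{k=0}^{5} (−1)^k C(15,k) = (−1)^5 C(14,5) = -2002.

-2002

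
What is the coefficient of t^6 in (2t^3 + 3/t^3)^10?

General term: C(10,j)·(2t^3)^j·(3/t^3)^(10-j), with t-exponent 3j − 3(10−j) = 6j − 30.
Set 6j − 30 = 6: j = 6.
C(10,6) = 210; 2^6 = 64; 3^4 = 81.
Coefficient = 210 · 64 · 81 = 1088640.

1088640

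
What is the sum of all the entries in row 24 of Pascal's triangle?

16777216

The entries of row 24 sum to 2^24 = 16777216.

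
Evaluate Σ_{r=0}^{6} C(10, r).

848

1 + 10 + 45 + 120 + 210 + 252 + 210 = 848.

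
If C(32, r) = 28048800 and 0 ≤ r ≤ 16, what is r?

9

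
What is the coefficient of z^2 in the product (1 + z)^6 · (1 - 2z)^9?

51

Coefficient of z^2 = Σ_{j} C(6,j)·1^j·C(9,2-j)·(-2)^(2-j) for j from 0 to 2.
= 144 + (-108) + 15 = 51.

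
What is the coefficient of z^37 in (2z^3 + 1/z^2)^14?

General term: C(14,j)·(2z^3)^j·(1/z^2)^(14-j), with z-exponent 3j − 2(14−j) = 5j − 28.
Set 5j − 28 = 37: j = 13.
C(14,13) = 14; 2^13 = 8192; 1^1 = 1.
Coefficient = 14 · 8192 · 1 = 114688.

114688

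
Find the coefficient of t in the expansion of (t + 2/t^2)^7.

General term: C(7,j)·(t)^j·(2/t^2)^(7-j), with t-exponent 1j − 2(7−j) = 3j − 14.
Set 3j − 14 = 1: j = 5.
C(7,5) = 21; 1^5 = 1; 2^2 = 4.
Coefficient = 21 · 1 · 4 = 84.

84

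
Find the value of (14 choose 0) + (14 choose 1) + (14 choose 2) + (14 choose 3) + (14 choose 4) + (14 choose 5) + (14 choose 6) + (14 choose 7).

9908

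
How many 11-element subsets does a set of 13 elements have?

C(13,11) = C(13,2) by symmetry.
C(13,2) = (13·12) / 2! = 156 / 2 = 78.

78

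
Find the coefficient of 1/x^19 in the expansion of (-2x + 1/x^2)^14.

General term: C(14,j)·(-2x)^j·(1/x^2)^(14-j), with x-exponent 1j − 2(14−j) = 3j − 28.
Set 3j − 28 = -19: j = 3.
C(14,3) = 364; (-2)^3 = -8; 1^11 = 1.
Coefficient = 364 · (-8) · 1 = -2912.

-2912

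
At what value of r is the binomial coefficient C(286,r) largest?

143

C(286,r) is maximized at r = 286/2 = 143.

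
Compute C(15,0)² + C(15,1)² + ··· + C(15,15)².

155117520

By Vandermonde's identity, Σ C(15,j)² = C(30,15) = 155117520.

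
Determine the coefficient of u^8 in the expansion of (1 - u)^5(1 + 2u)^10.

4320

Coefficient of u^8 = Σ_{j} C(5,j)·(-1)^j·C(10,8-j)·2^(8-j) for j from 0 to 5.
= 11520 + (-76800) + 134400 + (-80640) + 16800 + (-960) = 4320.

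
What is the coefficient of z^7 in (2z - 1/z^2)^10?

-5120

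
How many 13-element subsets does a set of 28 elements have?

C(28,13) = (28·27·26·25·24·23·22·21·20·19·18·17·16) / 13! = 233153109116928000 / 6227020800 = 37442160.

37442160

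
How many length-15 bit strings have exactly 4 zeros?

Choose the 4 positions: C(15,4) = 1365.

1365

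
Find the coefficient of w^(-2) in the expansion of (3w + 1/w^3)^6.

General term: C(6,j)·(3w)^j·(1/w^3)^(6-j), with w-exponent 1j − 3(6−j) = 4j − 18.
Set 4j − 18 = -2: j = 4.
C(6,4) = 15; 3^4 = 81; 1^2 = 1.
Coefficient = 15 · 81 · 1 = 1215.

1215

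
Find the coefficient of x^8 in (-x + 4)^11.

10560

The general term is C(11,j)·(-x)^j·(4)^(11-j); the x^8 term has j = 8.
C(11,8) = 165.
Coefficient = C(11,8) · 4^3 = 165 · 64 = 10560.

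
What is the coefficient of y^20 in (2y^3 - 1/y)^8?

General term: C(8,j)·(2y^3)^j·(-1/y)^(8-j), with y-exponent 3j − 1(8−j) = 4j − 8.
Set 4j − 8 = 20: j = 7.
C(8,7) = 8; 2^7 = 128; (-1)^1 = -1.
Coefficient = 8 · 128 · (-1) = -1024.

-1024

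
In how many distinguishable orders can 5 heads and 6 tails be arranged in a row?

Choose positions for the heads: C(11,5) = 462.

462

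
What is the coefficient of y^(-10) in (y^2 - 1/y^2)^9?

General term: C(9,j)·(y^2)^j·(-1/y^2)^(9-j), with y-exponent 2j − 2(9−j) = 4j − 18.
Set 4j − 18 = -10: j = 2.
C(9,2) = 36; 1^2 = 1; (-1)^7 = -1.
Coefficient = 36 · 1 · (-1) = -36.

-36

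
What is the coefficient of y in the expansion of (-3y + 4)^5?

-3840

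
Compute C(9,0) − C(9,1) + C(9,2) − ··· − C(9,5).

The partial alternating sum Σ_{k=0}^{5} (−1)^k C(9,k) = (−1)^5 C(8,5) = -56.

-56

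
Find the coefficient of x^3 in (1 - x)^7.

-35

The general term is C(7,j)·(1)^j·(-x)^(7-j); the x^3 term has j = 4.
C(7,4) = 35.
Coefficient = C(7,4) · (-1)^3 = 35 · (-1) = -35.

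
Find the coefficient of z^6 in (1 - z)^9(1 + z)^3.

0

Coefficient of z^6 = Σ_{j} C(9,j)·(-1)^j·C(3,6-j)·1^(6-j) for j from 3 to 6.
= (-84) + 378 + (-378) + 84 = 0.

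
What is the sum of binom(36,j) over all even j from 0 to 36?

Half of (1+1)^36 + (1−1)^36 gives the even-index sum: 2^35 = 34359738368.

34359738368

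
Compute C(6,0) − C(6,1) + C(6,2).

The partial alternating sum Σ_{k=0}^{2} (−1)^k C(6,k) = (−1)^2 C(5,2) = 10.

10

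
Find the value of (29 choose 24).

118755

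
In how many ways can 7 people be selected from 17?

19448

This is C(17,7) = 19448.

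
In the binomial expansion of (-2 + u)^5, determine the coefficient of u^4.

-10

The general term is C(5,j)·(-2)^j·(u)^(5-j); the u^4 term has j = 1.
C(5,1) = 5.
Coefficient = C(5,1) · (-2)^1 = 5 · (-2) = -10.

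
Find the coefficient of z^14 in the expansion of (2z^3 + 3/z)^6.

576

General term: C(6,j)·(2z^3)^j·(3/z)^(6-j), with z-exponent 3j − 1(6−j) = 4j − 6.
Set 4j − 6 = 14: j = 5.
C(6,5) = 6; 2^5 = 32; 3^1 = 3.
Coefficient = 6 · 32 · 3 = 576.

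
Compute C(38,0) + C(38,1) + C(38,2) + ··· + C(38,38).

274877906944

Setting x = 1 in (1+x)^38 gives Σ C(38,j) = 2^38 = 274877906944.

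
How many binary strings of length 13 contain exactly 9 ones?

715

Choose the 9 positions: C(13,9) = 715.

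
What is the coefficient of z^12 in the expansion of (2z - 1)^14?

The general term is C(14,j)·(2z)^j·(-1)^(14-j); the z^12 term has j = 12.
C(14,12) = 91.
Coefficient = C(14,12) · 2^12 = 91 · 4096 = 372736.

372736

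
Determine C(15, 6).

C(15,6) = (15·14·13·12·11·10) / 6! = 3603600 / 720 = 5005.

5005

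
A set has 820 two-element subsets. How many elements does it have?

n(n−1)/2 = 820 ⇒ n(n−1) = 1640. Since 41·40 = 1640, n = 41.

41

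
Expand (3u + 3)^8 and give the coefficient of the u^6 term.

183708

The general term is C(8,j)·(3u)^j·(3)^(8-j); the u^6 term has j = 6.
C(8,6) = 28.
Coefficient = C(8,6) · 3^6 · 3^2 = 28 · 729 · 9 = 183708.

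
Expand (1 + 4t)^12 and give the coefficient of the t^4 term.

126720

The general term is C(12,j)·(1)^j·(4t)^(12-j); the t^4 term has j = 8.
C(12,8) = 495.
Coefficient = C(12,8) · 4^4 = 495 · 256 = 126720.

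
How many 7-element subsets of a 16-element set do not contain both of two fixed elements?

9438

All 7-subsets: C(16,7) = 11440. Those containing both fixed elements: C(14,5) = 2002.
11440 − 2002 = 9438.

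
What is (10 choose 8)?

45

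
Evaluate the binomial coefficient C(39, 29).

635745396

C(39,29) = C(39,10) by symmetry.
C(39,10) = (39·38·37·36·35·34·33·32·31·30) / 10! = 2306992893004800 / 3628800 = 635745396.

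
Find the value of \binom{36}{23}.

2310789600

C(36,23) = C(36,13) by symmetry.
C(36,13) = (36·35·34·33·32·31·30·29·28·27·26·25·24) / 13! = 14389334903623680000 / 6227020800 = 2310789600.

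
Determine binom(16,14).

120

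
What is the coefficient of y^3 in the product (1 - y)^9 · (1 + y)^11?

Coefficient of y^3 = Σ_{j} C(9,j)·(-1)^j·C(11,3-j)·1^(3-j) for j from 0 to 3.
= 165 + (-495) + 396 + (-84) = -18.

-18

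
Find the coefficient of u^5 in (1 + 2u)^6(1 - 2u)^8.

Coefficient of u^5 = Σ_{j} C(6,j)·2^j·C(8,5-j)·(-2)^(5-j) for j from 0 to 5.
= (-1792) + 13440 + (-26880) + 17920 + (-3840) + 192 = -960.

-960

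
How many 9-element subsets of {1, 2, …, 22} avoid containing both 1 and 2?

419900

All 9-subsets: C(22,9) = 497420. Those containing both fixed elements: C(20,7) = 77520.
497420 − 77520 = 419900.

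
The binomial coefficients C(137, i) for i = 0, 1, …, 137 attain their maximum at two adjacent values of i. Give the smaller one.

68

For odd n = 137, C(137,i) peaks at i = (n−1)/2 and (n+1)/2; the smaller is 68.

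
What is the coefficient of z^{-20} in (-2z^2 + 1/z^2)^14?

General term: C(14,j)·(-2z^2)^j·(1/z^2)^(14-j), with z-exponent 2j − 2(14−j) = 4j − 28.
Set 4j − 28 = -20: j = 2.
C(14,2) = 91; (-2)^2 = 4; 1^12 = 1.
Coefficient = 91 · 4 · 1 = 364.

364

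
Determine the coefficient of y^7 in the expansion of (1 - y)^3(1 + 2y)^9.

Coefficient of y^7 = Σ_{j} C(3,j)·(-1)^j·C(9,7-j)·2^(7-j) for j from 0 to 3.
= 4608 + (-16128) + 12096 + (-2016) = -1440.

-1440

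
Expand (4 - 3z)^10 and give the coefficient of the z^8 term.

4723920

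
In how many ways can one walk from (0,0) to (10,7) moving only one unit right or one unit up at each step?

Each path is a sequence of 17 steps with 10 rights: C(17,10) = 19448.

19448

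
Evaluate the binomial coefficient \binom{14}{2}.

91

C(14,2) = (14·13) / 2! = 182 / 2 = 91.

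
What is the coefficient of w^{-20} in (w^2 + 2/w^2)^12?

24576

General term: C(12,j)·(w^2)^j·(2/w^2)^(12-j), with w-exponent 2j − 2(12−j) = 4j − 24.
Set 4j − 24 = -20: j = 1.
C(12,1) = 12; 1^1 = 1; 2^11 = 2048.
Coefficient = 12 · 1 · 2048 = 24576.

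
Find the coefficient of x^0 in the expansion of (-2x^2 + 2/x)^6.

General term: C(6,j)·(-2x^2)^j·(2/x)^(6-j), with x-exponent 2j − 1(6−j) = 3j − 6.
Set 3j − 6 = 0: j = 2.
C(6,2) = 15; (-2)^2 = 4; 2^4 = 16.
Coefficient = 15 · 4 · 16 = 960.

960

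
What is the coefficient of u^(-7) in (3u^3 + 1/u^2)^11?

4455

General term: C(11,j)·(3u^3)^j·(1/u^2)^(11-j), with u-exponent 3j − 2(11−j) = 5j − 22.
Set 5j − 22 = -7: j = 3.
C(11,3) = 165; 3^3 = 27; 1^8 = 1.
Coefficient = 165 · 27 · 1 = 4455.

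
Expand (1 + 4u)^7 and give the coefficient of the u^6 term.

The general term is C(7,j)·(1)^j·(4u)^(7-j); the u^6 term has j = 1.
C(7,1) = 7.
Coefficient = C(7,1) · 4^6 = 7 · 4096 = 28672.

28672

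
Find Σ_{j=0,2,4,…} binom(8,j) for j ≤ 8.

Half of (1+1)^8 + (1−1)^8 gives the even-index sum: 2^7 = 128.

128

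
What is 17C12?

6188

C(17,12) = C(17,5) by symmetry.
C(17,5) = (17·16·15·14·13) / 5! = 742560 / 120 = 6188.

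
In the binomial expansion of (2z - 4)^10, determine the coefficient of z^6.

The general term is C(10,j)·(2z)^j·(-4)^(10-j); the z^6 term has j = 6.
C(10,6) = 210.
Coefficient = C(10,6) · 2^6 · (-4)^4 = 210 · 64 · 256 = 3440640.

3440640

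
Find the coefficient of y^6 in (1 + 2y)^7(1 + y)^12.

Coefficient of y^6 = Σ_{j} C(7,j)·2^j·C(12,6-j)·1^(6-j) for j from 0 to 6.
= 924 + 11088 + 41580 + 61600 + 36960 + 8064 + 448 = 160664.

160664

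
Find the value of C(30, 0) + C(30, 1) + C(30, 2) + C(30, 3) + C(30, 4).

31931

1 + 30 + 435 + 4060 + 27405 = 31931.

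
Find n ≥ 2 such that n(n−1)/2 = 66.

12

n(n−1)/2 = 66 ⇒ n(n−1) = 132. Since 12·11 = 132, n = 12.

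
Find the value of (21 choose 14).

116280

C(21,14) = C(21,7) by symmetry.
C(21,7) = (21·20·19·18·17·16·15) / 7! = 586051200 / 5040 = 116280.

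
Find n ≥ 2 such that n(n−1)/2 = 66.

12

n(n−1)/2 = 66 ⇒ n(n−1) = 132. Since 12·11 = 132, n = 12.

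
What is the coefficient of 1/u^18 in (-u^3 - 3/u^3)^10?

General term: C(10,j)·(-u^3)^j·(-3/u^3)^(10-j), with u-exponent 3j − 3(10−j) = 6j − 30.
Set 6j − 30 = -18: j = 2.
C(10,2) = 45; (-1)^2 = 1; (-3)^8 = 6561.
Coefficient = 45 · 1 · 6561 = 295245.

295245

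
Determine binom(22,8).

C(22,8) = (22·21·20·19·18·17·16·15) / 8! = 12893126400 / 40320 = 319770.

319770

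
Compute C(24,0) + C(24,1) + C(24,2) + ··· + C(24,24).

16777216

Setting x = 1 in (1+x)^24 gives Σ C(24,r) = 2^24 = 16777216.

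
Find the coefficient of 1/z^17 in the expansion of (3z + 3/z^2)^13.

General term: C(13,j)·(3z)^j·(3/z^2)^(13-j), with z-exponent 1j − 2(13−j) = 3j − 26.
Set 3j − 26 = -17: j = 3.
C(13,3) = 286; 3^3 = 27; 3^10 = 59049.
Coefficient = 286 · 27 · 59049 = 455976378.

455976378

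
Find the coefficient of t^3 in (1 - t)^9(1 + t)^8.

8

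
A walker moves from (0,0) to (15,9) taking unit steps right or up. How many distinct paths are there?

1307504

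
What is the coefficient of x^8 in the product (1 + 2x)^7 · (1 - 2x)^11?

-39424

Coefficient of x^8 = Σ_{j} C(7,j)·2^j·C(11,8-j)·(-2)^(8-j) for j from 0 to 7.
= 42240 + (-591360) + 2483712 + (-4139520) + 2956800 + (-887040) + 98560 + (-2816) = -39424.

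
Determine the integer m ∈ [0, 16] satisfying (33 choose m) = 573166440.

13

C(33,m) increases on 0 ≤ m ≤ 16. C(33,12) = 354817320 and C(33,13) = 573166440, so m = 13.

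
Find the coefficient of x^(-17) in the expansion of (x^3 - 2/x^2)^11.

General term: C(11,j)·(x^3)^j·(-2/x^2)^(11-j), with x-exponent 3j − 2(11−j) = 5j − 22.
Set 5j − 22 = -17: j = 1.
C(11,1) = 11; 1^1 = 1; (-2)^10 = 1024.
Coefficient = 11 · 1 · 1024 = 11264.

11264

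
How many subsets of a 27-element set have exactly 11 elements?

Choose the 11 positions: C(27,11) = 13037895.

13037895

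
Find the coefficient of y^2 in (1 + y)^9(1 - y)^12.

Coefficient of y^2 = Σ_{j} C(9,j)·1^j·C(12,2-j)·(-1)^(2-j) for j from 0 to 2.
= 66 + (-108) + 36 = -6.

-6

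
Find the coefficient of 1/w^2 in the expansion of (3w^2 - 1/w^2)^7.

945

General term: C(7,j)·(3w^2)^j·(-1/w^2)^(7-j), with w-exponent 2j − 2(7−j) = 4j − 14.
Set 4j − 14 = -2: j = 3.
C(7,3) = 35; 3^3 = 27; (-1)^4 = 1.
Coefficient = 35 · 27 · 1 = 945.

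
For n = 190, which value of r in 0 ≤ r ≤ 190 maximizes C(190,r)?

C(190,r) is maximized at r = 190/2 = 95.

95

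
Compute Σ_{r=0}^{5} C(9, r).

382

1 + 9 + 36 + 84 + 126 + 126 = 382.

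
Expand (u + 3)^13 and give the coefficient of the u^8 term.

312741

The general term is C(13,j)·(u)^j·(3)^(13-j); the u^8 term has j = 8.
C(13,8) = 1287.
Coefficient = C(13,8) · 3^5 = 1287 · 243 = 312741.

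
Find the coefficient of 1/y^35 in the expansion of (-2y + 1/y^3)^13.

-26

General term: C(13,j)·(-2y)^j·(1/y^3)^(13-j), with y-exponent 1j − 3(13−j) = 4j − 39.
Set 4j − 39 = -35: j = 1.
C(13,1) = 13; (-2)^1 = -2; 1^12 = 1.
Coefficient = 13 · (-2) · 1 = -26.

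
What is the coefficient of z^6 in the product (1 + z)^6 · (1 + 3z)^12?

Coefficient of z^6 = Σ_{j} C(6,j)·1^j·C(12,6-j)·3^(6-j) for j from 0 to 6.
= 673596 + 1154736 + 601425 + 118800 + 8910 + 216 + 1 = 2557684.

2557684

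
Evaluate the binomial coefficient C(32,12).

225792840

C(32,12) = (32·31·30·29·28·27·26·25·24·23·22·21) / 12! = 108155131628544000 / 479001600 = 225792840.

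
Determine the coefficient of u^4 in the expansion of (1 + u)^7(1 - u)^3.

-14

Coefficient of u^4 = Σ_{j} C(7,j)·1^j·C(3,4-j)·(-1)^(4-j) for j from 1 to 4.
= (-7) + 63 + (-105) + 35 = -14.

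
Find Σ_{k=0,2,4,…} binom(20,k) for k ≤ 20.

Even-k terms of row 20 sum to 2^19 = 524288.

524288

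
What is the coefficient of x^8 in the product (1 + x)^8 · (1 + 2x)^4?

Coefficient of x^8 = Σ_{j} C(8,j)·1^j·C(4,8-j)·2^(8-j) for j from 4 to 8.
= 1120 + 1792 + 672 + 64 + 1 = 3649.

3649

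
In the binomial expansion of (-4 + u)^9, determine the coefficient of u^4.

-129024

The general term is C(9,j)·(-4)^j·(u)^(9-j); the u^4 term has j = 5.
C(9,5) = 126.
Coefficient = C(9,5) · (-4)^5 = 126 · (-1024) = -129024.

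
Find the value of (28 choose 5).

98280

C(28,5) = (28·27·26·25·24) / 5! = 11793600 / 120 = 98280.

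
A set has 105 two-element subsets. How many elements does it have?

15

n(n−1)/2 = 105 ⇒ n(n−1) = 210. Since 15·14 = 210, n = 15.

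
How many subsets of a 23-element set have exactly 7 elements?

Choose the 7 positions: C(23,7) = 245157.

245157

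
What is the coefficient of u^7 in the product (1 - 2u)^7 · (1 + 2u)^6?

Coefficient of u^7 = Σ_{j} C(7,j)·(-2)^j·C(6,7-j)·2^(7-j) for j from 1 to 7.
= (-896) + 16128 + (-67200) + 89600 + (-40320) + 5376 + (-128) = 2560.

2560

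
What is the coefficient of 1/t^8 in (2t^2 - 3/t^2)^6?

-2916

General term: C(6,j)·(2t^2)^j·(-3/t^2)^(6-j), with t-exponent 2j − 2(6−j) = 4j − 12.
Set 4j − 12 = -8: j = 1.
C(6,1) = 6; 2^1 = 2; (-3)^5 = -243.
Coefficient = 6 · 2 · (-243) = -2916.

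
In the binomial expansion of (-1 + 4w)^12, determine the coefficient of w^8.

32440320

The general term is C(12,j)·(-1)^j·(4w)^(12-j); the w^8 term has j = 4.
C(12,4) = 495.
Coefficient = C(12,4) · 4^8 = 495 · 65536 = 32440320.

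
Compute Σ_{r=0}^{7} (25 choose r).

726206

1 + 25 + 300 + 2300 + 12650 + 53130 + 177100 + 480700 = 726206.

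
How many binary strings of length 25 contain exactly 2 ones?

300

Choose the 2 positions: C(25,2) = 300.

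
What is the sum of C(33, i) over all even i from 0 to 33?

4294967296

Even-i terms of row 33 sum to 2^32 = 4294967296.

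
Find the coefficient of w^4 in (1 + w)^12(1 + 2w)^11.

40975

Coefficient of w^4 = Σ_{j} C(12,j)·1^j·C(11,4-j)·2^(4-j) for j from 0 to 4.
= 5280 + 15840 + 14520 + 4840 + 495 = 40975.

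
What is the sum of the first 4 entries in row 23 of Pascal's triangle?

2048

1 + 23 + 253 + 1771 = 2048.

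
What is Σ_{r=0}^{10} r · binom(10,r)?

Since r·C(10,r) = 10·C(9,r−1), the sum is 10·2^9 = 10·512 = 5120.

5120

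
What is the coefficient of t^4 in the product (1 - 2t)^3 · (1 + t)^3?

6

Coefficient of t^4 = Σ_{j} C(3,j)·(-2)^j·C(3,4-j)·1^(4-j) for j from 1 to 3.
= (-6) + 36 + (-24) = 6.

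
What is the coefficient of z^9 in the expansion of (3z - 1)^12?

-4330260

The general term is C(12,j)·(3z)^j·(-1)^(12-j); the z^9 term has j = 9.
C(12,9) = 220.
Coefficient = C(12,9) · 3^9 · (-1)^3 = 220 · 19683 · (-1) = -4330260.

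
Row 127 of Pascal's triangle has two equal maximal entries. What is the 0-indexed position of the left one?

63

For odd n = 127, C(127,j) peaks at j = (n−1)/2 and (n+1)/2; the lower is 63.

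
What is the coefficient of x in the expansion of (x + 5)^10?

19531250

The general term is C(10,j)·(x)^j·(5)^(10-j); the x^1 term has j = 1.
C(10,1) = 10.
Coefficient = C(10,1) · 5^9 = 10 · 1953125 = 19531250.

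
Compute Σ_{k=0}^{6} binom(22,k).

1 + 22 + 231 + 1540 + 7315 + 26334 + 74613 = 110056.

110056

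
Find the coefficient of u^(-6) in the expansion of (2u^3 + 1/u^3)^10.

3360

General term: C(10,j)·(2u^3)^j·(1/u^3)^(10-j), with u-exponent 3j − 3(10−j) = 6j − 30.
Set 6j − 30 = -6: j = 4.
C(10,4) = 210; 2^4 = 16; 1^6 = 1.
Coefficient = 210 · 16 · 1 = 3360.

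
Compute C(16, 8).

12870

C(16,8) = (16·15·14·13·12·11·10·9) / 8! = 518918400 / 40320 = 12870.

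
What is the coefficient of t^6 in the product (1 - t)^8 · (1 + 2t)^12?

Coefficient of t^6 = Σ_{j} C(8,j)·(-1)^j·C(12,6-j)·2^(6-j) for j from 0 to 6.
= 59136 + (-202752) + 221760 + (-98560) + 18480 + (-1344) + 28 = -3252.

-3252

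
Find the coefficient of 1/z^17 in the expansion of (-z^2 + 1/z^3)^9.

General term: C(9,j)·(-z^2)^j·(1/z^3)^(9-j), with z-exponent 2j − 3(9−j) = 5j − 27.
Set 5j − 27 = -17: j = 2.
C(9,2) = 36; (-1)^2 = 1; 1^7 = 1.
Coefficient = 36 · 1 · 1 = 36.

36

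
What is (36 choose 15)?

5567902560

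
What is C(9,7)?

36

C(9,7) = C(9,2) by symmetry.
C(9,2) = (9·8) / 2! = 72 / 2 = 36.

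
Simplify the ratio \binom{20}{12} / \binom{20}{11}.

3/4

C(n,k+1)/C(n,k) = (n−k)/(k+1) = (20−11)/(11+1) = 9/12 = 3/4.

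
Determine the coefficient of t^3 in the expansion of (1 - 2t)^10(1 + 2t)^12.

Coefficient of t^3 = Σ_{j} C(10,j)·(-2)^j·C(12,3-j)·2^(3-j) for j from 0 to 3.
= 1760 + (-5280) + 4320 + (-960) = -160.

-160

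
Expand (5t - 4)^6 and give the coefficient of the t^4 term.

The general term is C(6,j)·(5t)^j·(-4)^(6-j); the t^4 term has j = 4.
C(6,4) = 15.
Coefficient = C(6,4) · 5^4 · (-4)^2 = 15 · 625 · 16 = 150000.

150000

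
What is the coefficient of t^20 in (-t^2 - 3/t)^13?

General term: C(13,j)·(-t^2)^j·(-3/t)^(13-j), with t-exponent 2j − 1(13−j) = 3j − 13.
Set 3j − 13 = 20: j = 11.
C(13,11) = 78; (-1)^11 = -1; (-3)^2 = 9.
Coefficient = 78 · (-1) · 9 = -702.

-702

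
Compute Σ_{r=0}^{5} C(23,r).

44552

1 + 23 + 253 + 1771 + 8855 + 33649 = 44552.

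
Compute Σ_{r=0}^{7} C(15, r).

16384

1 + 15 + 105 + 455 + 1365 + 3003 + 5005 + 6435 = 16384.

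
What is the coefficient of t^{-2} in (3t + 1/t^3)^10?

General term: C(10,j)·(3t)^j·(1/t^3)^(10-j), with t-exponent 1j − 3(10−j) = 4j − 30.
Set 4j − 30 = -2: j = 7.
C(10,7) = 120; 3^7 = 2187; 1^3 = 1.
Coefficient = 120 · 2187 · 1 = 262440.

262440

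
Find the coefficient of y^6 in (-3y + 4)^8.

326592

The general term is C(8,j)·(-3y)^j·(4)^(8-j); the y^6 term has j = 6.
C(8,6) = 28.
Coefficient = C(8,6) · (-3)^6 · 4^2 = 28 · 729 · 16 = 326592.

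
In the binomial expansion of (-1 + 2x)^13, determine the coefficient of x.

26

The general term is C(13,j)·(-1)^j·(2x)^(13-j); the x^1 term has j = 12.
C(13,12) = 13.
Coefficient = C(13,12) · 2^1 = 13 · 2 = 26.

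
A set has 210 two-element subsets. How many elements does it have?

21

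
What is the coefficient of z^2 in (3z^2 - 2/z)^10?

General term: C(10,j)·(3z^2)^j·(-2/z)^(10-j), with z-exponent 2j − 1(10−j) = 3j − 10.
Set 3j − 10 = 2: j = 4.
C(10,4) = 210; 3^4 = 81; (-2)^6 = 64.
Coefficient = 210 · 81 · 64 = 1088640.

1088640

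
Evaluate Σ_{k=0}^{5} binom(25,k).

1 + 25 + 300 + 2300 + 12650 + 53130 = 68406.

68406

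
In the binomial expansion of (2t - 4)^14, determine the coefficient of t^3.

The general term is C(14,j)·(2t)^j·(-4)^(14-j); the t^3 term has j = 3.
C(14,3) = 364.
Coefficient = C(14,3) · 2^3 · (-4)^11 = 364 · 8 · (-4194304) = -12213813248.

-12213813248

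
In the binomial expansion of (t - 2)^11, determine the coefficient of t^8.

-1320

The general term is C(11,j)·(t)^j·(-2)^(11-j); the t^8 term has j = 8.
C(11,8) = 165.
Coefficient = C(11,8) · (-2)^3 = 165 · (-8) = -1320.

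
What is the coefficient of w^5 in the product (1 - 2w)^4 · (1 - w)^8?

-2984

Coefficient of w^5 = Σ_{j} C(4,j)·(-2)^j·C(8,5-j)·(-1)^(5-j) for j from 0 to 4.
= (-56) + (-560) + (-1344) + (-896) + (-128) = -2984.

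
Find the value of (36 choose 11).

600805296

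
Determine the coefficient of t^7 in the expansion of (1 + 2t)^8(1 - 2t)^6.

Coefficient of t^7 = Σ_{j} C(8,j)·2^j·C(6,7-j)·(-2)^(7-j) for j from 1 to 7.
= 1024 + (-21504) + 107520 + (-179200) + 107520 + (-21504) + 1024 = -5120.

-5120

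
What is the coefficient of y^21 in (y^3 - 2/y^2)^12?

General term: C(12,j)·(y^3)^j·(-2/y^2)^(12-j), with y-exponent 3j − 2(12−j) = 5j − 24.
Set 5j − 24 = 21: j = 9.
C(12,9) = 220; 1^9 = 1; (-2)^3 = -8.
Coefficient = 220 · 1 · (-8) = -1760.

-1760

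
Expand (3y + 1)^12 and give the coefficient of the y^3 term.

The general term is C(12,j)·(3y)^j·(1)^(12-j); the y^3 term has j = 3.
C(12,3) = 220.
Coefficient = C(12,3) · 3^3 = 220 · 27 = 5940.

5940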